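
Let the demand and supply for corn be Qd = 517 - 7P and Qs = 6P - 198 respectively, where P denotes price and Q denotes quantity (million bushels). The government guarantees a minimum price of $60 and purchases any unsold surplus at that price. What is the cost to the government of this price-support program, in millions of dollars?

Equilibrium: 517 - 7P = 6P - 198, so 715 = 13P and P* = 55, Q* = 132.
Because the floor (60) lies above the market-clearing price, it is binding.
At P = 60: Qd = 517 - 7·60 = 97 and Qs = 6·60 - 198 = 162.
Surplus = Qs - Qd = 65.
Government expenditure = surplus × support price = 65 × 60 = 3900.

3900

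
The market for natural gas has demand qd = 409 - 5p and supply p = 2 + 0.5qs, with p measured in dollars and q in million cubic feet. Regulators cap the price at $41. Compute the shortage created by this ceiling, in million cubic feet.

Rearranging supply gives qs = 2p - 4. Without the control the market clears where 409 - 5p = 2p - 4, i.e. p* = 59 and q* = 114.
Since 41 < 59, the ceiling is binding.
At p = 41: qd = 409 - 5·41 = 204 and qs = 2·41 - 4 = 78.
Shortage = qd - qs = 204 - 78 = 126.

126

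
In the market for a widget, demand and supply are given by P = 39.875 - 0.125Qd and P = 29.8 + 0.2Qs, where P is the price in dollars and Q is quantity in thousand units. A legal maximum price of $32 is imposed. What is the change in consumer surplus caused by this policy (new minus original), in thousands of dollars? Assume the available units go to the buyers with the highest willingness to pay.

19

Rearranging demand gives Qd = 319 - 8P; rearranging supply gives Qs = 5P - 149. Without the control the market clears where 319 - 8P = 5P - 149, i.e. P* = 36 and Q* = 31.
The ceiling of 32 is below the equilibrium price 36, so it binds.
At P = 32: Qd = 319 - 8·32 = 63 and Qs = 5·32 - 149 = 11.
Consumer surplus without the control is ½ · (39.875 - 36) · 31 = 60.0625.
With the ceiling, 11 units are sold at 32 (assume they go to the highest-value buyers). The demand price at Q = 11 is 38.5, so CS = ½ · [(39.875 - 32) + (38.5 - 32)] · 11 = 79.0625.
Change in consumer surplus = 79.0625 - 60.0625 = 19.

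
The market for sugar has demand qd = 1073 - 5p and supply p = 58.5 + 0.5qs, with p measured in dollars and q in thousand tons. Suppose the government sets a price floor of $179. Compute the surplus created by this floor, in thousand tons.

63

Rearranging supply gives qs = 2p - 117. Setting quantity demanded equal to quantity supplied, 1073 - 5p = 2p - 117, gives p* = 170 and q* = 223.
The floor of 179 is above the equilibrium price 170, so it binds.
At p = 179: qd = 1073 - 5·179 = 178 and qs = 2·179 - 117 = 241.
Surplus = qs - qd = 241 - 178 = 63.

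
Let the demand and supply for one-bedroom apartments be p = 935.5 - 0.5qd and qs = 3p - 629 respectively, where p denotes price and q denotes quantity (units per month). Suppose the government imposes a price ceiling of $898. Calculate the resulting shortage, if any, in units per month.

Rearranging demand gives qd = 1871 - 2p. Setting quantity demanded equal to quantity supplied, 1871 - 2p = 3p - 629, gives p* = 500 and q* = 871.
Since 898 is above p* = 500, the ceiling does not bind and the free-market outcome prevails.
Since the control does not bind, there is no shortage.

0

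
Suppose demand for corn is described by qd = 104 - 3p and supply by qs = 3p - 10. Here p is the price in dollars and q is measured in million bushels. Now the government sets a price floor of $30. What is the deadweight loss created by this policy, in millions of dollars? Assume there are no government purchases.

Setting quantity demanded equal to quantity supplied, 104 - 3p = 3p - 10, gives p* = 19 and q* = 47.
Since 30 > 19, the floor is binding.
At p = 30: qd = 104 - 3·30 = 14 and qs = 3·30 - 10 = 80.
Quantity traded falls to 14. At q = 14 the demand price is (104 - 14)/3 = 30 and the supply price is (10 + 14)/3 = 8.
Deadweight loss = ½ · (30 - 8) · (47 - 14) = ½ · 22 · 33 = 363.

363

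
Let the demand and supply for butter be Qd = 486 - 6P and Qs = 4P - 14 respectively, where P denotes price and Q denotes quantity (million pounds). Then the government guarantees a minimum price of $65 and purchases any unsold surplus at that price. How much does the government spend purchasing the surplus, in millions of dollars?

9750

In a free market, 486 - 6P = 4P - 14 gives the equilibrium P* = 50, Q* = 186.
Because the floor (65) lies above the market-clearing price, it is binding.
At P = 65: Qd = 486 - 6·65 = 96 and Qs = 4·65 - 14 = 246.
Surplus = Qs - Qd = 150.
Government expenditure = surplus × support price = 150 × 65 = 9750.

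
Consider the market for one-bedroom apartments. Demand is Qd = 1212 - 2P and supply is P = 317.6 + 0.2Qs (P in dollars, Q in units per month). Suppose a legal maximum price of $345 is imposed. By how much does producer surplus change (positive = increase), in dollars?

Rearranging supply gives Qs = 5P - 1588. Without the control the market clears where 1212 - 2P = 5P - 1588, i.e. P* = 400 and Q* = 412.
Because the ceiling (345) lies below the market-clearing price, it is binding.
At P = 345: Qd = 1212 - 2·345 = 522 and Qs = 5·345 - 1588 = 137.
Producer surplus without the control is ½ · (400 - 317.6) · 412 = 16974.4.
With the ceiling, producers sell 137 units at 345, so PS = ½ · (345 - 317.6) · 137 = 1876.9.
Change in producer surplus = 1876.9 - 16974.4 = -15097.5.

-15097.5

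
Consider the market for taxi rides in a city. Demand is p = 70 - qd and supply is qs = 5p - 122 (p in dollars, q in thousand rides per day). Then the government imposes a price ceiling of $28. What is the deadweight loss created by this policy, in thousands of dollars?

Rearranging demand gives qd = 70 - p. Equilibrium: 70 - p = 5p - 122, so 192 = 6p and p* = 32, q* = 38.
The ceiling of 28 is below the equilibrium price 32, so it binds.
At p = 28: qd = 70 - 28 = 42 and qs = 5·28 - 122 = 18.
Quantity traded falls to 18. At q = 18 the demand price is 70 - 18 = 52 and the supply price is (122 + 18)/5 = 28.
Deadweight loss = ½ · (52 - 28) · (38 - 18) = ½ · 24 · 20 = 240.

240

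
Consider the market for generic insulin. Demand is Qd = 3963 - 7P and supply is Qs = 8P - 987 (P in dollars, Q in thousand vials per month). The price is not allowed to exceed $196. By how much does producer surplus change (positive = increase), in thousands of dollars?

-149678

Equilibrium: 3963 - 7P = 8P - 987, so 4950 = 15P and P* = 330, Q* = 1653.
Because the ceiling (196) lies below the market-clearing price, it is binding.
At P = 196: Qd = 3963 - 7·196 = 2591 and Qs = 8·196 - 987 = 581.
Producer surplus without the control is ½ · (330 - 123.375) · 1653 = 170775.5625.
With the ceiling, producers sell 581 units at 196, so PS = ½ · (196 - 123.375) · 581 = 21097.5625.
Change in producer surplus = 21097.5625 - 170775.5625 = -149678.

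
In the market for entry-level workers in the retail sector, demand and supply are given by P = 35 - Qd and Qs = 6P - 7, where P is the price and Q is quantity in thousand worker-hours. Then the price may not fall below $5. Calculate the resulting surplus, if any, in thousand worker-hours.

Rearranging demand gives Qd = 35 - P. Without the control the market clears where 35 - P = 6P - 7, i.e. P* = 6 and Q* = 29.
The floor of 5 is below the equilibrium price 6, so it is not binding; the market clears at P* = 6, Q* = 29.
Since the control does not bind, there is no surplus.

0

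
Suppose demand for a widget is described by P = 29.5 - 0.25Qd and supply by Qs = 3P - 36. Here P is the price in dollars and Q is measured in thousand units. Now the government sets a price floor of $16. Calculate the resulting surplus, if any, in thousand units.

0

Rearranging demand gives Qd = 118 - 4P. Setting quantity demanded equal to quantity supplied, 118 - 4P = 3P - 36, gives P* = 22 and Q* = 30.
The floor of 16 is below the equilibrium price 22, so it is not binding; the market clears at P* = 22, Q* = 30.
Since the control does not bind, there is no surplus.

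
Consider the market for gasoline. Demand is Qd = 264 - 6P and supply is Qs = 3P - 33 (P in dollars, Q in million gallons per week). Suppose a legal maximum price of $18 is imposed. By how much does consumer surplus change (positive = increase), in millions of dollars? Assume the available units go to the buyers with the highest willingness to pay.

Equilibrium: 264 - 6P = 3P - 33, so 297 = 9P and P* = 33, Q* = 66.
The ceiling of 18 is below the equilibrium price 33, so it binds.
At P = 18: Qd = 264 - 6·18 = 156 and Qs = 3·18 - 33 = 21.
Consumer surplus without the control is ½ · (44 - 33) · 66 = 363.
With the ceiling, 21 units are sold at 18 (assume they go to the highest-value buyers). The demand price at Q = 21 is 40.5, so CS = ½ · [(44 - 18) + (40.5 - 18)] · 21 = 509.25.
Change in consumer surplus = 509.25 - 363 = 146.25.

146.25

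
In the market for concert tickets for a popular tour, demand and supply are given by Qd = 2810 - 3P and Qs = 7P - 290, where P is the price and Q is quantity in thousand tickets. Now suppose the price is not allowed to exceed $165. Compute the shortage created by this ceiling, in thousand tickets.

1450

Equilibrium: 2810 - 3P = 7P - 290, so 3100 = 10P and P* = 310, Q* = 1880.
Since 165 < 310, the ceiling is binding.
At P = 165: Qd = 2810 - 3·165 = 2315 and Qs = 7·165 - 290 = 865.
Shortage = Qd - Qs = 2315 - 865 = 1450.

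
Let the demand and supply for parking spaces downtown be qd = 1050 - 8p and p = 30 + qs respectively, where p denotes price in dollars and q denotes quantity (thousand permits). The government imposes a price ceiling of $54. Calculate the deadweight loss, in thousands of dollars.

2450.25

Rearranging supply gives qs = p - 30. In a free market, 1050 - 8p = p - 30 gives the equilibrium p* = 120, q* = 90.
The ceiling of 54 is below the equilibrium price 120, so it binds.
At p = 54: qd = 1050 - 8·54 = 618 and qs = 54 - 30 = 24.
Quantity traded falls to 24. At q = 24 the demand price is (1050 - 24)/8 = 128.25 and the supply price is 30 + 24 = 54.
Deadweight loss = ½ · (128.25 - 54) · (90 - 24) = ½ · 74.25 · 66 = 2450.25.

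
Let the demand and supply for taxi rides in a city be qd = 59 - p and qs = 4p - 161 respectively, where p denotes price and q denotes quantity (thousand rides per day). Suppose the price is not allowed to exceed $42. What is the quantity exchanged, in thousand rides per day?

Setting quantity demanded equal to quantity supplied, 59 - p = 4p - 161, gives p* = 44 and q* = 15.
Since 42 < 44, the ceiling is binding.
At p = 42: qd = 59 - 42 = 17 and qs = 4·42 - 161 = 7.
The quantity actually transacted is the short side, supply: 7.

7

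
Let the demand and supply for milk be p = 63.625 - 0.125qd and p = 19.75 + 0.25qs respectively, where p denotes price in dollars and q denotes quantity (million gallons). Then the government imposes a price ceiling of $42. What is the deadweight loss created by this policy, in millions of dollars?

147

Rearranging demand gives qd = 509 - 8p; rearranging supply gives qs = 4p - 79. In a free market, 509 - 8p = 4p - 79 gives the equilibrium p* = 49, q* = 117.
Because the ceiling (42) lies below the market-clearing price, it is binding.
At p = 42: qd = 509 - 8·42 = 173 and qs = 4·42 - 79 = 89.
Quantity traded falls to 89. At q = 89 the demand price is (509 - 89)/8 = 52.5 and the supply price is (79 + 89)/4 = 42.
Deadweight loss = ½ · (52.5 - 42) · (117 - 89) = ½ · 10.5 · 28 = 147.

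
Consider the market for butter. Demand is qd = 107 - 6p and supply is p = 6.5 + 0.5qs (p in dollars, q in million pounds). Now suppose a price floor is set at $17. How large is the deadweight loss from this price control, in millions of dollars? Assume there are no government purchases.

48

Rearranging supply gives qs = 2p - 13. Setting quantity demanded equal to quantity supplied, 107 - 6p = 2p - 13, gives p* = 15 and q* = 17.
Because the floor (17) lies above the market-clearing price, it is binding.
At p = 17: qd = 107 - 6·17 = 5 and qs = 2·17 - 13 = 21.
Quantity traded falls to 5. At q = 5 the demand price is (107 - 5)/6 = 17 and the supply price is (13 + 5)/2 = 9.
Deadweight loss = ½ · (17 - 9) · (17 - 5) = ½ · 8 · 12 = 48.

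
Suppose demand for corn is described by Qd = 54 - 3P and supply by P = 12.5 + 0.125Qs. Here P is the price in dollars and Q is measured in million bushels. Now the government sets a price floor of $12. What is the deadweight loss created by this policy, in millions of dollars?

Rearranging supply gives Qs = 8P - 100. Equilibrium: 54 - 3P = 8P - 100, so 154 = 11P and P* = 14, Q* = 12.
Since 12 is below P* = 14, the floor does not bind and the free-market outcome prevails.
Since the control does not bind, no trades are prevented and deadweight loss is zero.

0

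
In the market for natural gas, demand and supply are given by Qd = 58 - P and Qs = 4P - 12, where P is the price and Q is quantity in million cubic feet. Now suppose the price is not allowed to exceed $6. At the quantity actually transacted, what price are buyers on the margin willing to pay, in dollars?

Equilibrium: 58 - P = 4P - 12, so 70 = 5P and P* = 14, Q* = 44.
Since 6 < 14, the ceiling is binding.
At P = 6: Qd = 58 - 6 = 52 and Qs = 4·6 - 12 = 12.
Only 12 units reach the market. On the demand curve, the marginal buyer's willingness to pay at Q = 12 is (58 - 12) = 46.

46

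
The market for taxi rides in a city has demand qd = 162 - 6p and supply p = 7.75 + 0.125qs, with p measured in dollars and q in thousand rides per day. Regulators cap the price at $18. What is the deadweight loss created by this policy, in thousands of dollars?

Rearranging supply gives qs = 8p - 62. In a free market, 162 - 6p = 8p - 62 gives the equilibrium p* = 16, q* = 66.
Since 18 is above p* = 16, the ceiling does not bind and the free-market outcome prevails.
Since the control does not bind, no trades are prevented and deadweight loss is zero.

0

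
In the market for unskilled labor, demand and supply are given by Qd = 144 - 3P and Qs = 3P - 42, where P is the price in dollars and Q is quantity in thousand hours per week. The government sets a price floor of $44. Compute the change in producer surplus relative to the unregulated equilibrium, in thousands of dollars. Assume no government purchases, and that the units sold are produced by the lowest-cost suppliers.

Without the control the market clears where 144 - 3P = 3P - 42, i.e. P* = 31 and Q* = 51.
The floor of 44 is above the equilibrium price 31, so it binds.
At P = 44: Qd = 144 - 3·44 = 12 and Qs = 3·44 - 42 = 90.
Producer surplus without the control is ½ · (31 - 14) · 51 = 433.5.
With the floor, 12 units are sold at 44. The supply price at Q = 12 is 18, so PS = ½ · [(44 - 14) + (44 - 18)] · 12 = 336.
Change in producer surplus = 336 - 433.5 = -97.5.

-97.5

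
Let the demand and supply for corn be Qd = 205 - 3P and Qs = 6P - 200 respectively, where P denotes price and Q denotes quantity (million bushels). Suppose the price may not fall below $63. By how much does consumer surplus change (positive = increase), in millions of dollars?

-774

Setting quantity demanded equal to quantity supplied, 205 - 3P = 6P - 200, gives P* = 45 and Q* = 70.
Since 63 > 45, the floor is binding.
At P = 63: Qd = 205 - 3·63 = 16 and Qs = 6·63 - 200 = 178.
Consumer surplus without the control is ½ · (205/3 - 45) · 70 = 2450/3.
With the floor, consumers buy 16 units at 63, so CS = ½ · (205/3 - 63) · 16 = 128/3.
Change in consumer surplus = 128/3 - 2450/3 = -774.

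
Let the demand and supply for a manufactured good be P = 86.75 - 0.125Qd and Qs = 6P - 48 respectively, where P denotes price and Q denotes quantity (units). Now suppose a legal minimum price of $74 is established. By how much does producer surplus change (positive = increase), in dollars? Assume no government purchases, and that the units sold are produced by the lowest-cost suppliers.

-210

Rearranging demand gives Qd = 694 - 8P. Equilibrium: 694 - 8P = 6P - 48, so 742 = 14P and P* = 53, Q* = 270.
The floor of 74 is above the equilibrium price 53, so it binds.
At P = 74: Qd = 694 - 8·74 = 102 and Qs = 6·74 - 48 = 396.
Producer surplus without the control is ½ · (53 - 8) · 270 = 6075.
With the floor, 102 units are sold at 74. The supply price at Q = 102 is 25, so PS = ½ · [(74 - 8) + (74 - 25)] · 102 = 5865.
Change in producer surplus = 5865 - 6075 = -210.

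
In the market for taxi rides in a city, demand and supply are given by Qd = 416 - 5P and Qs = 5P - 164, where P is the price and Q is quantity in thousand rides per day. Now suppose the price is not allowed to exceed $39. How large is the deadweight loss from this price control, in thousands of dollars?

1805

Equilibrium: 416 - 5P = 5P - 164, so 580 = 10P and P* = 58, Q* = 126.
The ceiling of 39 is below the equilibrium price 58, so it binds.
At P = 39: Qd = 416 - 5·39 = 221 and Qs = 5·39 - 164 = 31.
Quantity traded falls to 31. At Q = 31 the demand price is (416 - 31)/5 = 77 and the supply price is (164 + 31)/5 = 39.
Deadweight loss = ½ · (77 - 39) · (126 - 31) = ½ · 38 · 95 = 1805.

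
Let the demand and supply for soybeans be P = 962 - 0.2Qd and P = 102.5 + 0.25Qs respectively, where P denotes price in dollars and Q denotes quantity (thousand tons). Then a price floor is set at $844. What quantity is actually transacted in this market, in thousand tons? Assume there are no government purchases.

590

Rearranging demand gives Qd = 4810 - 5P; rearranging supply gives Qs = 4P - 410. Without the control the market clears where 4810 - 5P = 4P - 410, i.e. P* = 580 and Q* = 1910.
Because the floor (844) lies above the market-clearing price, it is binding.
At P = 844: Qd = 4810 - 5·844 = 590 and Qs = 4·844 - 410 = 2966.
The quantity actually transacted is the short side, demand: 590.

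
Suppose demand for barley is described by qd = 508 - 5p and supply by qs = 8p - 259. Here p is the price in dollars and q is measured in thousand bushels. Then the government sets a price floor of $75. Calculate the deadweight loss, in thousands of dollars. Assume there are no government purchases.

1040

Equilibrium: 508 - 5p = 8p - 259, so 767 = 13p and p* = 59, q* = 213.
The floor of 75 is above the equilibrium price 59, so it binds.
At p = 75: qd = 508 - 5·75 = 133 and qs = 8·75 - 259 = 341.
Quantity traded falls to 133. At q = 133 the demand price is (508 - 133)/5 = 75 and the supply price is (259 + 133)/8 = 49.
Deadweight loss = ½ · (75 - 49) · (213 - 133) = ½ · 26 · 80 = 1040.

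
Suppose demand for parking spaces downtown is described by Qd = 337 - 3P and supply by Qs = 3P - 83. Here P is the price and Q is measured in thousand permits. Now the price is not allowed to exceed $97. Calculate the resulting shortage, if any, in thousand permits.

Setting quantity demanded equal to quantity supplied, 337 - 3P = 3P - 83, gives P* = 70 and Q* = 127.
The ceiling of 97 is above the equilibrium price 70, so it is not binding; the market clears at P* = 70, Q* = 127.
Since the control does not bind, there is no shortage.

0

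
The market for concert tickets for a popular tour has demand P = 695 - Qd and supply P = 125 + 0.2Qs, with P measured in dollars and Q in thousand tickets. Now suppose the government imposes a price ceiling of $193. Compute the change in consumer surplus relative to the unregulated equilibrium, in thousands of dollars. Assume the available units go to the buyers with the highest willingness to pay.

Rearranging demand gives Qd = 695 - P; rearranging supply gives Qs = 5P - 625. In a free market, 695 - P = 5P - 625 gives the equilibrium P* = 220, Q* = 475.
The ceiling of 193 is below the equilibrium price 220, so it binds.
At P = 193: Qd = 695 - 193 = 502 and Qs = 5·193 - 625 = 340.
Consumer surplus without the control is ½ · (695 - 220) · 475 = 112812.5.
With the ceiling, 340 units are sold at 193 (assume they go to the highest-value buyers). The demand price at Q = 340 is 355, so CS = ½ · [(695 - 193) + (355 - 193)] · 340 = 112880.
Change in consumer surplus = 112880 - 112812.5 = 67.5.

67.5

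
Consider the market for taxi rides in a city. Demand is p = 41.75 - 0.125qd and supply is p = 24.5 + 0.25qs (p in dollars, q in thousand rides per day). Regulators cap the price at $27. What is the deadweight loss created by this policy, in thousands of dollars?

Rearranging demand gives qd = 334 - 8p; rearranging supply gives qs = 4p - 98. In a free market, 334 - 8p = 4p - 98 gives the equilibrium p* = 36, q* = 46.
Since 27 < 36, the ceiling is binding.
At p = 27: qd = 334 - 8·27 = 118 and qs = 4·27 - 98 = 10.
Quantity traded falls to 10. At q = 10 the demand price is (334 - 10)/8 = 40.5 and the supply price is (98 + 10)/4 = 27.
Deadweight loss = ½ · (40.5 - 27) · (46 - 10) = ½ · 13.5 · 36 = 243.

243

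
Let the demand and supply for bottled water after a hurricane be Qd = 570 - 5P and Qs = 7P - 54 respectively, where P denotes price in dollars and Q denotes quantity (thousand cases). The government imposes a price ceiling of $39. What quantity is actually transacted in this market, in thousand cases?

219

Without the control the market clears where 570 - 5P = 7P - 54, i.e. P* = 52 and Q* = 310.
Because the ceiling (39) lies below the market-clearing price, it is binding.
At P = 39: Qd = 570 - 5·39 = 375 and Qs = 7·39 - 54 = 219.
The quantity actually transacted is the short side, supply: 219.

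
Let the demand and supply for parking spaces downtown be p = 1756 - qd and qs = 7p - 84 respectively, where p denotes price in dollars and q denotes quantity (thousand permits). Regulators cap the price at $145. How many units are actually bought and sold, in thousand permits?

931

Rearranging demand gives qd = 1756 - p. Equilibrium: 1756 - p = 7p - 84, so 1840 = 8p and p* = 230, q* = 1526.
Because the ceiling (145) lies below the market-clearing price, it is binding.
At p = 145: qd = 1756 - 145 = 1611 and qs = 7·145 - 84 = 931.
The quantity actually transacted is the short side, supply: 931.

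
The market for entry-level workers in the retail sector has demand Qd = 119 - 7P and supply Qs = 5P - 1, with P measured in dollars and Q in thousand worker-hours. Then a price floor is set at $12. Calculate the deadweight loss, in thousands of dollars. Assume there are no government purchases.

In a free market, 119 - 7P = 5P - 1 gives the equilibrium P* = 10, Q* = 49.
Because the floor (12) lies above the market-clearing price, it is binding.
At P = 12: Qd = 119 - 7·12 = 35 and Qs = 5·12 - 1 = 59.
Quantity traded falls to 35. At Q = 35 the demand price is (119 - 35)/7 = 12 and the supply price is (1 + 35)/5 = 7.2.
Deadweight loss = ½ · (12 - 7.2) · (49 - 35) = ½ · 4.8 · 14 = 33.6.

33.6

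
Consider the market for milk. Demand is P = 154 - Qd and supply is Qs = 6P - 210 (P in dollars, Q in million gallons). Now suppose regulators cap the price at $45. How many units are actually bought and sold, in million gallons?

Rearranging demand gives Qd = 154 - P. Without the control the market clears where 154 - P = 6P - 210, i.e. P* = 52 and Q* = 102.
Since 45 < 52, the ceiling is binding.
At P = 45: Qd = 154 - 45 = 109 and Qs = 6·45 - 210 = 60.
The quantity actually transacted is the short side, supply: 60.

60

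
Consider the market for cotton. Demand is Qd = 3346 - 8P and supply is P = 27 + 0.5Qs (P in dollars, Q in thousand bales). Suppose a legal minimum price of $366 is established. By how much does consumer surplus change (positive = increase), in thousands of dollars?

Rearranging supply gives Qs = 2P - 54. Without the control the market clears where 3346 - 8P = 2P - 54, i.e. P* = 340 and Q* = 626.
The floor of 366 is above the equilibrium price 340, so it binds.
At P = 366: Qd = 3346 - 8·366 = 418 and Qs = 2·366 - 54 = 678.
Consumer surplus without the control is ½ · (418.25 - 340) · 626 = 24492.25.
With the floor, consumers buy 418 units at 366, so CS = ½ · (418.25 - 366) · 418 = 10920.25.
Change in consumer surplus = 10920.25 - 24492.25 = -13572.

-13572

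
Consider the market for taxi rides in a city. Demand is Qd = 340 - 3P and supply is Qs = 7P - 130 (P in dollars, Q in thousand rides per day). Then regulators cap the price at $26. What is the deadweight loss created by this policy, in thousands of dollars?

5145

Without the control the market clears where 340 - 3P = 7P - 130, i.e. P* = 47 and Q* = 199.
Because the ceiling (26) lies below the market-clearing price, it is binding.
At P = 26: Qd = 340 - 3·26 = 262 and Qs = 7·26 - 130 = 52.
Quantity traded falls to 52. At Q = 52 the demand price is (340 - 52)/3 = 96 and the supply price is (130 + 52)/7 = 26.
Deadweight loss = ½ · (96 - 26) · (199 - 52) = ½ · 70 · 147 = 5145.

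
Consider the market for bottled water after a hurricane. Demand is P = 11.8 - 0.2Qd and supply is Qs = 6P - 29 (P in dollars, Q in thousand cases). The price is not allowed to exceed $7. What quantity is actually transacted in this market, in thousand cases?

13

Rearranging demand gives Qd = 59 - 5P. Setting quantity demanded equal to quantity supplied, 59 - 5P = 6P - 29, gives P* = 8 and Q* = 19.
Because the ceiling (7) lies below the market-clearing price, it is binding.
At P = 7: Qd = 59 - 5·7 = 24 and Qs = 6·7 - 29 = 13.
The quantity actually transacted is the short side, supply: 13.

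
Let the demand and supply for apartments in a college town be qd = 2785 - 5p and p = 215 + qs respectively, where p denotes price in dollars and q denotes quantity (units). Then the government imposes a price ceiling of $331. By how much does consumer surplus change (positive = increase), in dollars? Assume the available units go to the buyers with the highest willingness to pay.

16747.9

Rearranging supply gives qs = p - 215. Equilibrium: 2785 - 5p = p - 215, so 3000 = 6p and p* = 500, q* = 285.
Since 331 < 500, the ceiling is binding.
At p = 331: qd = 2785 - 5·331 = 1130 and qs = 331 - 215 = 116.
Consumer surplus without the control is ½ · (557 - 500) · 285 = 8122.5.
With the ceiling, 116 units are sold at 331 (assume they go to the highest-value buyers). The demand price at q = 116 is 533.8, so CS = ½ · [(557 - 331) + (533.8 - 331)] · 116 = 24870.4.
Change in consumer surplus = 24870.4 - 8122.5 = 16747.9.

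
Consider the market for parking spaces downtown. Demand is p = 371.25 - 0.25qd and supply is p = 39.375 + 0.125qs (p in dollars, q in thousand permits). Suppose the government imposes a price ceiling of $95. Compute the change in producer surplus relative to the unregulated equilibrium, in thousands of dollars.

-36575

Rearranging demand gives qd = 1485 - 4p; rearranging supply gives qs = 8p - 315. Setting quantity demanded equal to quantity supplied, 1485 - 4p = 8p - 315, gives p* = 150 and q* = 885.
The ceiling of 95 is below the equilibrium price 150, so it binds.
At p = 95: qd = 1485 - 4·95 = 1105 and qs = 8·95 - 315 = 445.
Producer surplus without the control is ½ · (150 - 39.375) · 885 = 48951.5625.
With the ceiling, producers sell 445 units at 95, so PS = ½ · (95 - 39.375) · 445 = 12376.5625.
Change in producer surplus = 12376.5625 - 48951.5625 = -36575.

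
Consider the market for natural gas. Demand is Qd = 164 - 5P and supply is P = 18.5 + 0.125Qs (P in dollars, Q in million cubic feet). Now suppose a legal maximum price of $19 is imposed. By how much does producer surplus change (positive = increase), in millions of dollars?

Rearranging supply gives Qs = 8P - 148. Equilibrium: 164 - 5P = 8P - 148, so 312 = 13P and P* = 24, Q* = 44.
Since 19 < 24, the ceiling is binding.
At P = 19: Qd = 164 - 5·19 = 69 and Qs = 8·19 - 148 = 4.
Producer surplus without the control is ½ · (24 - 18.5) · 44 = 121.
With the ceiling, producers sell 4 units at 19, so PS = ½ · (19 - 18.5) · 4 = 1.
Change in producer surplus = 1 - 121 = -120.

-120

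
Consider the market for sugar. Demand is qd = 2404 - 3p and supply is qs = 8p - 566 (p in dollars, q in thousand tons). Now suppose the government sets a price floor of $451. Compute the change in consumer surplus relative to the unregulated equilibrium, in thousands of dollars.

Equilibrium: 2404 - 3p = 8p - 566, so 2970 = 11p and p* = 270, q* = 1594.
Because the floor (451) lies above the market-clearing price, it is binding.
At p = 451: qd = 2404 - 3·451 = 1051 and qs = 8·451 - 566 = 3042.
Consumer surplus without the control is ½ · (2404/3 - 270) · 1594 = 1270418/3.
With the floor, consumers buy 1051 units at 451, so CS = ½ · (2404/3 - 451) · 1051 = 1104601/6.
Change in consumer surplus = 1104601/6 - 1270418/3 = -239372.5.

-239372.5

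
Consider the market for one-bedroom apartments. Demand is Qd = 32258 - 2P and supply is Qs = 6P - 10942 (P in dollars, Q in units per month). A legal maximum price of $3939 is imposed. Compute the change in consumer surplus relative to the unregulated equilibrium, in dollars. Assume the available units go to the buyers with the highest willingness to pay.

In a free market, 32258 - 2P = 6P - 10942 gives the equilibrium P* = 5400, Q* = 21458.
The ceiling of 3939 is below the equilibrium price 5400, so it binds.
At P = 3939: Qd = 32258 - 2·3939 = 24380 and Qs = 6·3939 - 10942 = 12692.
Consumer surplus without the control is ½ · (16129 - 5400) · 21458 = 115111441.
With the ceiling, 12692 units are sold at 3939 (assume they go to the highest-value buyers). The demand price at Q = 12692 is 9783, so CS = ½ · [(16129 - 3939) + (9783 - 3939)] · 12692 = 114443764.
Change in consumer surplus = 114443764 - 115111441 = -667677.

-667677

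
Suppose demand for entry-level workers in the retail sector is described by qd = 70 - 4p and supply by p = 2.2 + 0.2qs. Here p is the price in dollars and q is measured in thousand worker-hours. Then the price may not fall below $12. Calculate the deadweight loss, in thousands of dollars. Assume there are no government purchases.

32.4

Rearranging supply gives qs = 5p - 11. Setting quantity demanded equal to quantity supplied, 70 - 4p = 5p - 11, gives p* = 9 and q* = 34.
Because the floor (12) lies above the market-clearing price, it is binding.
At p = 12: qd = 70 - 4·12 = 22 and qs = 5·12 - 11 = 49.
Quantity traded falls to 22. At q = 22 the demand price is (70 - 22)/4 = 12 and the supply price is (11 + 22)/5 = 6.6.
Deadweight loss = ½ · (12 - 6.6) · (34 - 22) = ½ · 5.4 · 12 = 32.4.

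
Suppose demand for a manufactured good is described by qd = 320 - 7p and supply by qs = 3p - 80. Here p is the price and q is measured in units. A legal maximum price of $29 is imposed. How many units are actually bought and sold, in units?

In a free market, 320 - 7p = 3p - 80 gives the equilibrium p* = 40, q* = 40.
Since 29 < 40, the ceiling is binding.
At p = 29: qd = 320 - 7·29 = 117 and qs = 3·29 - 80 = 7.
The quantity actually transacted is the short side, supply: 7.

7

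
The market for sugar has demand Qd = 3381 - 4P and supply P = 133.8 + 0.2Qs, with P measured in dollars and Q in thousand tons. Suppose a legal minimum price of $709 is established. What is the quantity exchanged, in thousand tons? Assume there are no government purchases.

545

Rearranging supply gives Qs = 5P - 669. Equilibrium: 3381 - 4P = 5P - 669, so 4050 = 9P and P* = 450, Q* = 1581.
Since 709 > 450, the floor is binding.
At P = 709: Qd = 3381 - 4·709 = 545 and Qs = 5·709 - 669 = 2876.
The quantity actually transacted is the short side, demand: 545.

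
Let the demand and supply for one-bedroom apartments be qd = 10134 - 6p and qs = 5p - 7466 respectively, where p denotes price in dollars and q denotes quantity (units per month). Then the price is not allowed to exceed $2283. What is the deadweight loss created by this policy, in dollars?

Without the control the market clears where 10134 - 6p = 5p - 7466, i.e. p* = 1600 and q* = 534.
Since 2283 is above p* = 1600, the ceiling does not bind and the free-market outcome prevails.
Since the control does not bind, no trades are prevented and deadweight loss is zero.

0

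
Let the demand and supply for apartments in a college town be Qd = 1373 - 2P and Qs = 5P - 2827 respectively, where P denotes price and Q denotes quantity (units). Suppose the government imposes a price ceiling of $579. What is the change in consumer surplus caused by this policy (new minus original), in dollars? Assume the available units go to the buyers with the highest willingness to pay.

Without the control the market clears where 1373 - 2P = 5P - 2827, i.e. P* = 600 and Q* = 173.
The ceiling of 579 is below the equilibrium price 600, so it binds.
At P = 579: Qd = 1373 - 2·579 = 215 and Qs = 5·579 - 2827 = 68.
Consumer surplus without the control is ½ · (686.5 - 600) · 173 = 7482.25.
With the ceiling, 68 units are sold at 579 (assume they go to the highest-value buyers). The demand price at Q = 68 is 652.5, so CS = ½ · [(686.5 - 579) + (652.5 - 579)] · 68 = 6154.
Change in consumer surplus = 6154 - 7482.25 = -1328.25.

-1328.25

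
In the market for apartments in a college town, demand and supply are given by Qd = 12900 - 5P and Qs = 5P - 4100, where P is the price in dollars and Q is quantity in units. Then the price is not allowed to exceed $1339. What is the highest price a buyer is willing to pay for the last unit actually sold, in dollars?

2061

Equilibrium: 12900 - 5P = 5P - 4100, so 17000 = 10P and P* = 1700, Q* = 4400.
The ceiling of 1339 is below the equilibrium price 1700, so it binds.
At P = 1339: Qd = 12900 - 5·1339 = 6205 and Qs = 5·1339 - 4100 = 2595.
Only 2595 units reach the market. On the demand curve, the marginal buyer's willingness to pay at Q = 2595 is (12900 - 2595)/5 = 2061.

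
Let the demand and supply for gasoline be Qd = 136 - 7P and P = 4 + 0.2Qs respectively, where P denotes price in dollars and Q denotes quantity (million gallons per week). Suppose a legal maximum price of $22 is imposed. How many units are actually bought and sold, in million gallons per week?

45

Rearranging supply gives Qs = 5P - 20. In a free market, 136 - 7P = 5P - 20 gives the equilibrium P* = 13, Q* = 45.
The ceiling of 22 is above the equilibrium price 13, so it is not binding; the market clears at P* = 13, Q* = 45.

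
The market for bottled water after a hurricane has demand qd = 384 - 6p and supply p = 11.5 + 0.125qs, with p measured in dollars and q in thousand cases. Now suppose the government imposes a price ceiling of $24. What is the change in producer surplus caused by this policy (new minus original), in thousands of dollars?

-1400

Rearranging supply gives qs = 8p - 92. Without the control the market clears where 384 - 6p = 8p - 92, i.e. p* = 34 and q* = 180.
Because the ceiling (24) lies below the market-clearing price, it is binding.
At p = 24: qd = 384 - 6·24 = 240 and qs = 8·24 - 92 = 100.
Producer surplus without the control is ½ · (34 - 11.5) · 180 = 2025.
With the ceiling, producers sell 100 units at 24, so PS = ½ · (24 - 11.5) · 100 = 625.
Change in producer surplus = 625 - 2025 = -1400.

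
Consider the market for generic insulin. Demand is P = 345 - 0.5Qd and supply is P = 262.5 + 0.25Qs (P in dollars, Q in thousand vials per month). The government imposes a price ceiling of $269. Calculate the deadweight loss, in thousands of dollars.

Rearranging demand gives Qd = 690 - 2P; rearranging supply gives Qs = 4P - 1050. Without the control the market clears where 690 - 2P = 4P - 1050, i.e. P* = 290 and Q* = 110.
Since 269 < 290, the ceiling is binding.
At P = 269: Qd = 690 - 2·269 = 152 and Qs = 4·269 - 1050 = 26.
Quantity traded falls to 26. At Q = 26 the demand price is (690 - 26)/2 = 332 and the supply price is (1050 + 26)/4 = 269.
Deadweight loss = ½ · (332 - 269) · (110 - 26) = ½ · 63 · 84 = 2646.

2646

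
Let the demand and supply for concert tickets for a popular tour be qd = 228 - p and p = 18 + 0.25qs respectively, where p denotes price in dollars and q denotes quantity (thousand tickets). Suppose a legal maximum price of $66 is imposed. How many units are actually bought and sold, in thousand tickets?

168

Rearranging supply gives qs = 4p - 72. Setting quantity demanded equal to quantity supplied, 228 - p = 4p - 72, gives p* = 60 and q* = 168.
The ceiling of 66 is above the equilibrium price 60, so it is not binding; the market clears at p* = 60, q* = 168.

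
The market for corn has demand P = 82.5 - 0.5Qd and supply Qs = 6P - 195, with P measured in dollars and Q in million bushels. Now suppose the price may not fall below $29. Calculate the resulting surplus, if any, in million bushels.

0

Rearranging demand gives Qd = 165 - 2P. Equilibrium: 165 - 2P = 6P - 195, so 360 = 8P and P* = 45, Q* = 75.
Since 29 is below P* = 45, the floor does not bind and the free-market outcome prevails.
Since the control does not bind, there is no surplus.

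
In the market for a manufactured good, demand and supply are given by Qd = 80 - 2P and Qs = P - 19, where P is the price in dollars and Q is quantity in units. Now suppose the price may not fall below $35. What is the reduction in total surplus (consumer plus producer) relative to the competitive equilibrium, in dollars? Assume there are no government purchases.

12

Equilibrium: 80 - 2P = P - 19, so 99 = 3P and P* = 33, Q* = 14.
The floor of 35 is above the equilibrium price 33, so it binds.
At P = 35: Qd = 80 - 2·35 = 10 and Qs = 35 - 19 = 16.
Quantity traded falls to 10. At Q = 10 the demand price is (80 - 10)/2 = 35 and the supply price is 19 + 10 = 29.
Deadweight loss = ½ · (35 - 29) · (14 - 10) = ½ · 6 · 4 = 12.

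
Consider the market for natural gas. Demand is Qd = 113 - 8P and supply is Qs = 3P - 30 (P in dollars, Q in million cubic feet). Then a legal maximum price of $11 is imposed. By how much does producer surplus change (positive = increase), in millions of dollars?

-12

In a free market, 113 - 8P = 3P - 30 gives the equilibrium P* = 13, Q* = 9.
Because the ceiling (11) lies below the market-clearing price, it is binding.
At P = 11: Qd = 113 - 8·11 = 25 and Qs = 3·11 - 30 = 3.
Producer surplus without the control is ½ · (13 - 10) · 9 = 13.5.
With the ceiling, producers sell 3 units at 11, so PS = ½ · (11 - 10) · 3 = 1.5.
Change in producer surplus = 1.5 - 13.5 = -12.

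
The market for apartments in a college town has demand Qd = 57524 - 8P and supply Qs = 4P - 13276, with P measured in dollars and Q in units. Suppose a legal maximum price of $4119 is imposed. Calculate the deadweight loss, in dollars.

9515883

Setting quantity demanded equal to quantity supplied, 57524 - 8P = 4P - 13276, gives P* = 5900 and Q* = 10324.
Because the ceiling (4119) lies below the market-clearing price, it is binding.
At P = 4119: Qd = 57524 - 8·4119 = 24572 and Qs = 4·4119 - 13276 = 3200.
Quantity traded falls to 3200. At Q = 3200 the demand price is (57524 - 3200)/8 = 6790.5 and the supply price is (13276 + 3200)/4 = 4119.
Deadweight loss = ½ · (6790.5 - 4119) · (10324 - 3200) = ½ · 2671.5 · 7124 = 9515883.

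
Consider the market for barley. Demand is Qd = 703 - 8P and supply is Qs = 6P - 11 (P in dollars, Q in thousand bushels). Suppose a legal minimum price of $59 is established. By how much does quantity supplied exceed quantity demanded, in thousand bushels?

Without the control the market clears where 703 - 8P = 6P - 11, i.e. P* = 51 and Q* = 295.
The floor of 59 is above the equilibrium price 51, so it binds.
At P = 59: Qd = 703 - 8·59 = 231 and Qs = 6·59 - 11 = 343.
Surplus = Qs - Qd = 343 - 231 = 112.

112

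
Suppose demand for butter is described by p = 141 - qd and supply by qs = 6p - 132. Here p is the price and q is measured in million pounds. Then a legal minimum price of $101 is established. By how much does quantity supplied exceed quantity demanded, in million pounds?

434

Rearranging demand gives qd = 141 - p. Setting quantity demanded equal to quantity supplied, 141 - p = 6p - 132, gives p* = 39 and q* = 102.
Since 101 > 39, the floor is binding.
At p = 101: qd = 141 - 101 = 40 and qs = 6·101 - 132 = 474.
Surplus = qs - qd = 474 - 40 = 434.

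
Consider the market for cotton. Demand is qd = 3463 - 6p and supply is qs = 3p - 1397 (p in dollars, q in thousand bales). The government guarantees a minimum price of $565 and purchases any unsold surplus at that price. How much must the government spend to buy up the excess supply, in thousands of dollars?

127125

Setting quantity demanded equal to quantity supplied, 3463 - 6p = 3p - 1397, gives p* = 540 and q* = 223.
Because the floor (565) lies above the market-clearing price, it is binding.
At p = 565: qd = 3463 - 6·565 = 73 and qs = 3·565 - 1397 = 298.
Surplus = qs - qd = 225.
Government expenditure = surplus × support price = 225 × 565 = 127125.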